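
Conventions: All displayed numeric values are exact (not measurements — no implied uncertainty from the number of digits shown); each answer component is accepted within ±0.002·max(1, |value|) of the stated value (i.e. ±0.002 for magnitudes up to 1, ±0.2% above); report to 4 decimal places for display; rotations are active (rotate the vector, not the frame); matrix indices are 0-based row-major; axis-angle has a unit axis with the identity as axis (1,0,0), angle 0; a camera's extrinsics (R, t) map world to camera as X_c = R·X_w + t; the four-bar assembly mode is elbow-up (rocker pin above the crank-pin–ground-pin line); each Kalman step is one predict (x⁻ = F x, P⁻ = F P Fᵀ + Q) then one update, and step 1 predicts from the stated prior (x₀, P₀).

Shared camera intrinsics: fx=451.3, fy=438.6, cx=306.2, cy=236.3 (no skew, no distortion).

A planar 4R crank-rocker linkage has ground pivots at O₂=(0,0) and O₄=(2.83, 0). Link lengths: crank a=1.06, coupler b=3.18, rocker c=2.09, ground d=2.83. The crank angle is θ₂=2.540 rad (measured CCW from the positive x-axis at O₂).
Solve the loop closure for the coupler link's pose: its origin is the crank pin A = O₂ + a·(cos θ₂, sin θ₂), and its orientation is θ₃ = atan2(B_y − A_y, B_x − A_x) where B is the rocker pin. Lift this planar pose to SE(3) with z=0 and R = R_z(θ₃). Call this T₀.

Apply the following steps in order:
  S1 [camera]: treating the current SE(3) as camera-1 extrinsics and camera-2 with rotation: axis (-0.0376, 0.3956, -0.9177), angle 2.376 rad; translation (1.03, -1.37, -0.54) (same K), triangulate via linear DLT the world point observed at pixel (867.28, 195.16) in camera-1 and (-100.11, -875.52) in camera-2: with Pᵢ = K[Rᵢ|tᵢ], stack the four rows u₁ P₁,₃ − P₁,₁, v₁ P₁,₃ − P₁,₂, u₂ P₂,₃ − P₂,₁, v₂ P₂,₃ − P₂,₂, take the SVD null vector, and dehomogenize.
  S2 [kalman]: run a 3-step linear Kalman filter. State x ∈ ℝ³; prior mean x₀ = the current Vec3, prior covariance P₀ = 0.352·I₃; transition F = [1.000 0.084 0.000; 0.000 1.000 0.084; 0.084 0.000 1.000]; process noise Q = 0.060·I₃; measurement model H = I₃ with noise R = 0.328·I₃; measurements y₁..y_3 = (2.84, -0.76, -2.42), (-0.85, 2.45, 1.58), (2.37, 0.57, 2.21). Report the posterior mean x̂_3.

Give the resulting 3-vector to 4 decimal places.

source (fourbar_fk): coupler pose = R=[0.9090 -0.4168 0.0000; 0.4168 0.9090 0.0000; 0.0000 0.0000 1.0000], t=(-0.8739, 0.5999, 0.0000)
after S1 (triangulate): (1.8934, -1.6557, 1.2365)
after S2 (kf_track): (1.5947, 0.5047, 1.1709)

result = (1.5947, 0.5047, 1.1709)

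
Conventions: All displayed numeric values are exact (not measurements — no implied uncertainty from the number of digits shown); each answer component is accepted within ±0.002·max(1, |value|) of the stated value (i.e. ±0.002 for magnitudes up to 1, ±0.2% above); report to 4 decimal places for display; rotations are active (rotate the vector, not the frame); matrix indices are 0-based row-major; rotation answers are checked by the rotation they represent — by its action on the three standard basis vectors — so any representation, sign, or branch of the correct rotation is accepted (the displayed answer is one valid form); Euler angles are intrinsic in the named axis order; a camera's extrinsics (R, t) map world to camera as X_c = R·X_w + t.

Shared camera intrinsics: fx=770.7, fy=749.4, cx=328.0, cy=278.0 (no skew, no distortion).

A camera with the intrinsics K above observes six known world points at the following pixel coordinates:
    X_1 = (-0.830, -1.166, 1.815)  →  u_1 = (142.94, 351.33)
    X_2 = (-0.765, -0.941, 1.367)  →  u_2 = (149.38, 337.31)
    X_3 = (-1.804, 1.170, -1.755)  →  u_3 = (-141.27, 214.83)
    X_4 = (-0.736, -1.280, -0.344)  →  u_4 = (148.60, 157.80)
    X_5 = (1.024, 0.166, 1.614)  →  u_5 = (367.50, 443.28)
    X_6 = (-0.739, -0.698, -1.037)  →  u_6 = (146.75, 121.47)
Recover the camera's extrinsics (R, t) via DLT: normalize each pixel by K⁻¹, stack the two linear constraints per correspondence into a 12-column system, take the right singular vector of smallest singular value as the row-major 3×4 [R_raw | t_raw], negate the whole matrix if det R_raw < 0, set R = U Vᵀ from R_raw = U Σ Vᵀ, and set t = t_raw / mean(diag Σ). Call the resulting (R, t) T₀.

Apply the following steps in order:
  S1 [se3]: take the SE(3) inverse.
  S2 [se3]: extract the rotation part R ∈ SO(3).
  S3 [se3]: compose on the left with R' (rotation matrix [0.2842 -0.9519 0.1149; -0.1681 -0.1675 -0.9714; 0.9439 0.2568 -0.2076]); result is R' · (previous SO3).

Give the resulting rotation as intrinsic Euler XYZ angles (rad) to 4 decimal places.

rotation (euler_xyz) = (1.7661, 0.9426, 1.4033)

source (pnp_recover): camera pose = R=[0.9755 0.1717 -0.1376; -0.0195 0.6903 0.7232; 0.2192 -0.7028 0.6767], t=(-0.4700, 0.1801, 5.3402)
after S1 (invert_se3): R=[0.9755 -0.0195 0.2192; 0.1717 0.6903 -0.7028; -0.1376 0.7232 0.6767], t=(-0.7087, 3.7096, -3.8088)
after S2 (rot_of_se3): [0.9755 -0.0195 0.2192; 0.1717 0.6903 -0.7028; -0.1376 0.7232 0.6767]
after S3 (compose_so3): [0.0980 -0.5795 0.8091; -0.0591 -0.8149 -0.5766; 0.9934 0.0087 -0.1141]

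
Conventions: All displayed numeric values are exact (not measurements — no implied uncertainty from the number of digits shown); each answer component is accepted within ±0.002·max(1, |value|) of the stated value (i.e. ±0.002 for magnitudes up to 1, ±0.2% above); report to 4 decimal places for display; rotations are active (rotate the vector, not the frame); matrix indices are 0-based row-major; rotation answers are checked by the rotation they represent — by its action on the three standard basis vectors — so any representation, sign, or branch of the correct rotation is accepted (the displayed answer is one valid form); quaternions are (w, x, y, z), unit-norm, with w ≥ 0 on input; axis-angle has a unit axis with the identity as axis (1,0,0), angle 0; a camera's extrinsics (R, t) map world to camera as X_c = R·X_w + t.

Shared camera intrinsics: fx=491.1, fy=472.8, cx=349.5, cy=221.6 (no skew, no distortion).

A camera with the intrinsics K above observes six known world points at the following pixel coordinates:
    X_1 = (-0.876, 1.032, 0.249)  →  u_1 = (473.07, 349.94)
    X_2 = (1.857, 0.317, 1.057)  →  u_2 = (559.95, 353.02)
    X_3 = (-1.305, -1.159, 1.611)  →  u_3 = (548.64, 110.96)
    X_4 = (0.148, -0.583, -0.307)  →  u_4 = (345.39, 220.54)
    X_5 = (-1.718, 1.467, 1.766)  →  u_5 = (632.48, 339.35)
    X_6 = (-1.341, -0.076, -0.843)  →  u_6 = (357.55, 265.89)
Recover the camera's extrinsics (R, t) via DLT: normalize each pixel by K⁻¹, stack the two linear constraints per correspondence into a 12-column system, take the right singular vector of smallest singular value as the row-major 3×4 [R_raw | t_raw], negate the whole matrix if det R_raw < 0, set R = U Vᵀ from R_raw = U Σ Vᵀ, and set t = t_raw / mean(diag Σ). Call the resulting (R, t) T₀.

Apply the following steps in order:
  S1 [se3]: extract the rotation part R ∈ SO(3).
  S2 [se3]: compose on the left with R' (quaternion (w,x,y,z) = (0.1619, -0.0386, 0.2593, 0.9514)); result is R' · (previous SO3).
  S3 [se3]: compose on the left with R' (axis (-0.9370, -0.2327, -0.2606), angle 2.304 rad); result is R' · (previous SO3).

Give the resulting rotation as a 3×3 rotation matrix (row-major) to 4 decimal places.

source (pnp_recover): camera pose = R=[-0.3205 0.2730 0.9070; 0.0561 0.9613 -0.2696; -0.9456 -0.0355 -0.3234], t=(0.4500, 0.4600, 4.2100)
after S1 (rot_of_se3): [-0.3205 0.2730 0.9070; 0.0561 0.9613 -0.2696; -0.9456 -0.0355 -0.3234]
after S2 (compose_so3): [0.2744 -0.5736 -0.7718; -0.6162 -0.7210 0.3168; -0.7382 0.3886 -0.5514]
after S3 (compose_so3): [-0.2984 -0.7676 -0.5673; -0.1852 0.6296 -0.7545; 0.9363 -0.1201 -0.3300]

rotation (matrix) = ((-0.2984, -0.7676, -0.5673), (-0.1852, 0.6296, -0.7545), (0.9363, -0.1201, -0.3300))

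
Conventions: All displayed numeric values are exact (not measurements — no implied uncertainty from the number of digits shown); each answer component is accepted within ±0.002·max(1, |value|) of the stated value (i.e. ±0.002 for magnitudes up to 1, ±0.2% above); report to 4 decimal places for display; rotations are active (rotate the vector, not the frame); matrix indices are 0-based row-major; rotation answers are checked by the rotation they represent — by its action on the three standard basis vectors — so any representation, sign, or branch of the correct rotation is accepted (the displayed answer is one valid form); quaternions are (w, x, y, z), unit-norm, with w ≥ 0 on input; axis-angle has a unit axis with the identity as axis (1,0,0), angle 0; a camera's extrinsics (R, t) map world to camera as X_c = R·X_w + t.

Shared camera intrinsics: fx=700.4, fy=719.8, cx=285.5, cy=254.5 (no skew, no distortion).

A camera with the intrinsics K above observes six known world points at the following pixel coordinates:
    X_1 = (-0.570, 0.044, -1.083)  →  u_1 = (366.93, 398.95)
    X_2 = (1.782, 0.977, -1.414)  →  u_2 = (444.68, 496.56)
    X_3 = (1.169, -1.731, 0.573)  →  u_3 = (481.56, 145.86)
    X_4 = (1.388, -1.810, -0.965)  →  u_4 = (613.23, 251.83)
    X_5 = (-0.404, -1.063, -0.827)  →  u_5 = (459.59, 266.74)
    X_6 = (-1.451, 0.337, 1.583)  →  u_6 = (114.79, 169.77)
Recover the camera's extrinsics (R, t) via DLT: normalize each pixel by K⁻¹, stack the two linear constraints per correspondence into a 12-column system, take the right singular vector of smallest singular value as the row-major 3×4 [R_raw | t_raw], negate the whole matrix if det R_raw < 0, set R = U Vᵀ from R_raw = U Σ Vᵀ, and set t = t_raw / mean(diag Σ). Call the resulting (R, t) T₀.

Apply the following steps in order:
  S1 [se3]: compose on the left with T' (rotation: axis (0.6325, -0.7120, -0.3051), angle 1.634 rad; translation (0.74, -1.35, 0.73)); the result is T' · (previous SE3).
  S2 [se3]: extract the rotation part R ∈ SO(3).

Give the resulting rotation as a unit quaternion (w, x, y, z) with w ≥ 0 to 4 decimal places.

rotation (quat) = (0.3061, 0.3792, -0.8717, -0.0505)

source (pnp_recover): camera pose = R=[0.6024 -0.6204 -0.5022; 0.1894 0.7223 -0.6651; 0.7754 0.3055 0.5526], t=(0.4200, 0.3800, 6.1300)
after S1 (compose_se3): R=[-0.5249 -0.6303 -0.5720; -0.6921 0.7073 -0.1442; 0.4954 0.3201 -0.8075], t=(-4.7874, -3.9518, 1.4889)
after S2 (rot_of_se3): [-0.5249 -0.6303 -0.5720; -0.6921 0.7073 -0.1442; 0.4954 0.3201 -0.8075]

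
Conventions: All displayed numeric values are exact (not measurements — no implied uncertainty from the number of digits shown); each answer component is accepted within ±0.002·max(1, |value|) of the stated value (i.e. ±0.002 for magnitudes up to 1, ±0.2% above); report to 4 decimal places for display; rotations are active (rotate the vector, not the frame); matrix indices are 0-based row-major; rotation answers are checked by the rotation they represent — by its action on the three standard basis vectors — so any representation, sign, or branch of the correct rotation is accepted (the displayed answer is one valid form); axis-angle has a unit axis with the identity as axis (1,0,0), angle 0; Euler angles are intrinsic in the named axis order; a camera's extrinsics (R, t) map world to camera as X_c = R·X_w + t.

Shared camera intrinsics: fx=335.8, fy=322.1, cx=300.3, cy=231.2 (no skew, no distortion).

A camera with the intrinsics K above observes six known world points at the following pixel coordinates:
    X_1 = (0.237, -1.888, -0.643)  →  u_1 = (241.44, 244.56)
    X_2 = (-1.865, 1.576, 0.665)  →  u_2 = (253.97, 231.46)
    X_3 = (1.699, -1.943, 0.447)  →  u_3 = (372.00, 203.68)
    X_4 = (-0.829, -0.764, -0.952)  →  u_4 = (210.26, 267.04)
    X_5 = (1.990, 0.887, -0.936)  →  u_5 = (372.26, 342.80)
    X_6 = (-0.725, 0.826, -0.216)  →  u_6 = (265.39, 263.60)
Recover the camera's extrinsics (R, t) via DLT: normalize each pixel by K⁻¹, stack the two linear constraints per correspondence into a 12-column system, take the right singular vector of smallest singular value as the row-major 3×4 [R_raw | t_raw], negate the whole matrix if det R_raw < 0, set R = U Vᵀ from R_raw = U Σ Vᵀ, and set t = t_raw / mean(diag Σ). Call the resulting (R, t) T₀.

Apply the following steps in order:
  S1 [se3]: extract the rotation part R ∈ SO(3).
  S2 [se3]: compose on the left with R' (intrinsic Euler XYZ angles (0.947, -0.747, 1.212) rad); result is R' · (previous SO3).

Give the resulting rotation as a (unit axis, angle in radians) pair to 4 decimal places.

source (pnp_recover): camera pose = R=[0.8748 0.2554 0.4117; 0.2750 0.4378 -0.8560; -0.3988 0.8621 0.3127], t=(-0.2600, 0.3999, 6.4884)
after S1 (rot_of_se3): [0.8748 0.2554 0.4117; 0.2750 0.4378 -0.8560; -0.3988 0.8621 0.3127]
after S2 (compose_so3): [0.3074 -0.8207 0.4817; 0.7450 -0.1073 -0.6584; 0.5920 0.5612 0.5784]

rotation (axis_angle) = ((0.6136, -0.0555, 0.7877), 1.6818)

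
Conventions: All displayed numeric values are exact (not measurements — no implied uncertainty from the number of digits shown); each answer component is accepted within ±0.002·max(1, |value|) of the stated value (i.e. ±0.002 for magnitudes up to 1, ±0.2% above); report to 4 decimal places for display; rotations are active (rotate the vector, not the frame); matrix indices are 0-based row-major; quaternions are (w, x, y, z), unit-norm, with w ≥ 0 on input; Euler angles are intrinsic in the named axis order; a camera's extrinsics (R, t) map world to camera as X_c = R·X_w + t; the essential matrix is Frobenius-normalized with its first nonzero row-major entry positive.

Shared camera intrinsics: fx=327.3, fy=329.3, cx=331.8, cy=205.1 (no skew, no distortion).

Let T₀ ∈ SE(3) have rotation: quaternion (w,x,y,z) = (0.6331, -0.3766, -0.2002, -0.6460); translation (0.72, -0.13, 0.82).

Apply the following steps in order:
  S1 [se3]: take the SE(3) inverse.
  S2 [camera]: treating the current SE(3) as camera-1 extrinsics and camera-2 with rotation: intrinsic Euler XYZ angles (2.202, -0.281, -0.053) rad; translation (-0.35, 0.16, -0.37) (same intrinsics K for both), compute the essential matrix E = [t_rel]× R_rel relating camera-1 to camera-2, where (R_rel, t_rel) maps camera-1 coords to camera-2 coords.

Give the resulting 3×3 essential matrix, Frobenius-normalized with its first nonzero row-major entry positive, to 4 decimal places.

matrix = [0.1825 0.0872 -0.6747; 0.1596 -0.6109 -0.0645; -0.0608 0.3100 -0.0345]

after S1 (invert_se3): R=[0.0852 -0.6671 0.7400; 0.9687 -0.1182 -0.2182; 0.2331 0.7355 0.6362], t=(-0.7549, -0.5339, -0.5939)
after S2 (essential): [0.1825 0.0872 -0.6747; 0.1596 -0.6109 -0.0645; -0.0608 0.3100 -0.0345]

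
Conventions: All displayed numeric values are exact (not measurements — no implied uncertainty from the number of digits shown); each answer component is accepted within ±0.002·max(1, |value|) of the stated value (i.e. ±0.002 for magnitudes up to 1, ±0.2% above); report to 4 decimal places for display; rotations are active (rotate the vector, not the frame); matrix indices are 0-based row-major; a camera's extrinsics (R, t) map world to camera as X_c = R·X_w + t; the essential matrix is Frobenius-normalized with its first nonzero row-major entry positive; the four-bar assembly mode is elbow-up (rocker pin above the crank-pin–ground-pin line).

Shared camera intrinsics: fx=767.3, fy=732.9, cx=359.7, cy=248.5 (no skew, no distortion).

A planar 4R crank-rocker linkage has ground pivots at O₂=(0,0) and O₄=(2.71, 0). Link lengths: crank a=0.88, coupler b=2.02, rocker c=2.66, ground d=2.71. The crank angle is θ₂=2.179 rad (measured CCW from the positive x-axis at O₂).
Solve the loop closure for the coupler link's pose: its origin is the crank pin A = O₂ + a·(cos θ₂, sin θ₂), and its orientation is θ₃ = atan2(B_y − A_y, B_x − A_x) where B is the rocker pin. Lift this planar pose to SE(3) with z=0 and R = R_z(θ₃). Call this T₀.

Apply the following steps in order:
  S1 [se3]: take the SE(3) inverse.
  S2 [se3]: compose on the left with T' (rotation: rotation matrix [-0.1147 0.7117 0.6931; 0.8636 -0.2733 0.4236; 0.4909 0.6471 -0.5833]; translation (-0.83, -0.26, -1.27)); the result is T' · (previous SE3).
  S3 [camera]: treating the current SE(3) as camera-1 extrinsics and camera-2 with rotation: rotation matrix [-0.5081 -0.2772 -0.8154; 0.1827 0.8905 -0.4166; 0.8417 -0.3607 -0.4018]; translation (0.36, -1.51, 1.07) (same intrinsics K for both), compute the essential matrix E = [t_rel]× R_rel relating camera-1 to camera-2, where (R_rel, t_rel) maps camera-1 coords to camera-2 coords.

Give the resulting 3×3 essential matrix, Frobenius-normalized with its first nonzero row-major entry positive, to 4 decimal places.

matrix = [0.3839 -0.3205 -0.4306; -0.4364 -0.3321 0.1128; -0.1824 -0.4506 -0.1215]

source (fourbar_fk): coupler pose = R=[0.7527 -0.6584 0.0000; 0.6584 0.7527 0.0000; 0.0000 0.0000 1.0000], t=(-0.5028, 0.7222, 0.0000)
after S1 (invert_se3): R=[0.7527 0.6584 0.0000; -0.6584 0.7527 0.0000; 0.0000 0.0000 1.0000], t=(-0.0970, -0.8746, 0.0000)
after S2 (compose_se3): R=[-0.5549 0.4602 0.6931; 0.8300 0.3629 0.4236; -0.0566 0.8103 -0.5833], t=(-1.4413, -0.1047, -1.8836)
after S3 (essential): [0.3839 -0.3205 -0.4306; -0.4364 -0.3321 0.1128; -0.1824 -0.4506 -0.1215]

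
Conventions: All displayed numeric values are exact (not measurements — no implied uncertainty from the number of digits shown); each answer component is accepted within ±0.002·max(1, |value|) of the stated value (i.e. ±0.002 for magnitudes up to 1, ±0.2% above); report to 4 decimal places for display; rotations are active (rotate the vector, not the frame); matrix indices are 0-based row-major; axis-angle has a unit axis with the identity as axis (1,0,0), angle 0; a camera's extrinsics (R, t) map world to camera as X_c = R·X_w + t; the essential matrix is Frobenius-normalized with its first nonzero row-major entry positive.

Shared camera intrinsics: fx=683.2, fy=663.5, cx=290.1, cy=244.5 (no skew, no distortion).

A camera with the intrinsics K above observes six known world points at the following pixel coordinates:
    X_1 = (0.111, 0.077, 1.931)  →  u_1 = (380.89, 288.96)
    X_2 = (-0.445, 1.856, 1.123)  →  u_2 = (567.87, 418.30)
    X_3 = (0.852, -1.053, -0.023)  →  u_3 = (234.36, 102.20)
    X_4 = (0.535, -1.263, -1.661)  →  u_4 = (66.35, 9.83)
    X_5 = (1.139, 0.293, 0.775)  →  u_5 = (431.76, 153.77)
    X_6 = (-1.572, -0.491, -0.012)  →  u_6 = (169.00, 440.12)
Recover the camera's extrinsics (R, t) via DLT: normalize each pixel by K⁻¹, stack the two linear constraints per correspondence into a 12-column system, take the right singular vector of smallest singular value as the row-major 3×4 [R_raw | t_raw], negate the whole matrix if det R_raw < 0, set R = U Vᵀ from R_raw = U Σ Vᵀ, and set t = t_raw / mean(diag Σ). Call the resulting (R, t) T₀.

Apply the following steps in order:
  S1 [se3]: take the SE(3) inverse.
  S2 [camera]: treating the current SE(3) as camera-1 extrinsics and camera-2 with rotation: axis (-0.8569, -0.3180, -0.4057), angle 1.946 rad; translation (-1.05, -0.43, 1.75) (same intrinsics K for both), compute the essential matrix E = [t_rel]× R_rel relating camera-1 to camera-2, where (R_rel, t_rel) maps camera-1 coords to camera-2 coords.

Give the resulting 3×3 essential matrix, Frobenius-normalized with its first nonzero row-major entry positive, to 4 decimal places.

matrix = [0.4946 0.4498 -0.2301; -0.0820 0.1609 0.1080; 0.2877 -0.4947 -0.3583]

source (pnp_recover): camera pose = R=[0.3691 0.8902 0.2671; -0.9200 0.3093 0.2405; 0.1315 -0.3346 0.9332], t=(0.2200, 0.0400, 4.5698)
after S1 (invert_se3): R=[0.3691 -0.9200 0.1315; 0.8902 0.3093 -0.3346; 0.2671 0.2405 0.9332], t=(-0.6453, 1.3207, -4.3327)
after S2 (essential): [0.4946 0.4498 -0.2301; -0.0820 0.1609 0.1080; 0.2877 -0.4947 -0.3583]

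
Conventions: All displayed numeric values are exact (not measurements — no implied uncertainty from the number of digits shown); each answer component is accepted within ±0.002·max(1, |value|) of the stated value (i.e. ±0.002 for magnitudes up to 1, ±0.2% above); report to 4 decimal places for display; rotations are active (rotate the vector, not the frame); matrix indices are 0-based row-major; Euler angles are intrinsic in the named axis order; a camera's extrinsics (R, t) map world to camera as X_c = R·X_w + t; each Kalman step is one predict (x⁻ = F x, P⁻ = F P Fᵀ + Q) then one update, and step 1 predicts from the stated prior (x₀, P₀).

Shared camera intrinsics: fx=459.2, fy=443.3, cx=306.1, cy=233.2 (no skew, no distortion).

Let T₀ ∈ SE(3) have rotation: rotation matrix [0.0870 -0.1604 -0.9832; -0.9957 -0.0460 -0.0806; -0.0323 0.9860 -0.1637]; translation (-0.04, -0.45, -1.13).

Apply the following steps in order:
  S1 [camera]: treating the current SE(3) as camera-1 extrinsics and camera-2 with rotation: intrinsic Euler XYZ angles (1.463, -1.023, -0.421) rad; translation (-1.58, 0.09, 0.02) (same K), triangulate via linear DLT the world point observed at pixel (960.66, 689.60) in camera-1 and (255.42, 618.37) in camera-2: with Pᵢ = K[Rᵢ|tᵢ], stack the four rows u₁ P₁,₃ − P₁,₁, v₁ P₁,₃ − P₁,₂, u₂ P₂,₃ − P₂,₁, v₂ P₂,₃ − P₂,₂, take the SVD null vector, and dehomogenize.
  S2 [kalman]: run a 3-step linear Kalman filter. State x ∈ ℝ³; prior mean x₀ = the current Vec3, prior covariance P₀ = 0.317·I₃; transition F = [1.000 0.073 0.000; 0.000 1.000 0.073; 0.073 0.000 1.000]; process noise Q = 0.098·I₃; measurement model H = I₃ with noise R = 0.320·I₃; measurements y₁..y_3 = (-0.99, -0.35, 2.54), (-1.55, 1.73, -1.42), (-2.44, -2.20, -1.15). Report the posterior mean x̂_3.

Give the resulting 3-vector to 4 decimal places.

result = (-1.8085, -0.3829, -0.8579)

after S1 (triangulate): (-1.4239, 1.8042, -1.9254)
after S2 (kf_track): (-1.8085, -0.3829, -0.8579)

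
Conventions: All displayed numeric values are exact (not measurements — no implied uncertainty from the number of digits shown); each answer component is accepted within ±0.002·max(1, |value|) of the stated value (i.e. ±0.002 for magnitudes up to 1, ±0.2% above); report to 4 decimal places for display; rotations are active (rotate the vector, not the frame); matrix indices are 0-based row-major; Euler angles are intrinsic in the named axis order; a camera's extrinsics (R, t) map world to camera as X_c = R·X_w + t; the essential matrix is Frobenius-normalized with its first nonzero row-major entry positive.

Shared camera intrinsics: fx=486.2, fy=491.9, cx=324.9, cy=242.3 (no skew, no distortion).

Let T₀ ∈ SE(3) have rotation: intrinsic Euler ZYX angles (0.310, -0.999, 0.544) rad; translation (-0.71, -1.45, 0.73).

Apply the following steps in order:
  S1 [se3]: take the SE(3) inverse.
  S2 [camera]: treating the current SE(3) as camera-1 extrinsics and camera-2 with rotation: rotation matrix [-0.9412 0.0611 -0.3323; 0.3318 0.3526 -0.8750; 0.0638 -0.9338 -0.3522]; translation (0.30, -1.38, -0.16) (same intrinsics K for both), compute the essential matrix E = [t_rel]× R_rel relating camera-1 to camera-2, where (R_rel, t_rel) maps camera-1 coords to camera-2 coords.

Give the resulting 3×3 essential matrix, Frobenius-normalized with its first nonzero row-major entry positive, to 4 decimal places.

after S1 (invert_se3): R=[0.5153 0.1651 0.8409; -0.6755 0.6821 0.2801; -0.5274 -0.7124 0.4630], t=(-0.0086, 0.3050, -1.7454)
after S2 (essential): [0.3818 0.5603 -0.1318; -0.0967 0.2418 -0.0076; -0.5726 0.3495 0.0706]

matrix = [0.3818 0.5603 -0.1318; -0.0967 0.2418 -0.0076; -0.5726 0.3495 0.0706]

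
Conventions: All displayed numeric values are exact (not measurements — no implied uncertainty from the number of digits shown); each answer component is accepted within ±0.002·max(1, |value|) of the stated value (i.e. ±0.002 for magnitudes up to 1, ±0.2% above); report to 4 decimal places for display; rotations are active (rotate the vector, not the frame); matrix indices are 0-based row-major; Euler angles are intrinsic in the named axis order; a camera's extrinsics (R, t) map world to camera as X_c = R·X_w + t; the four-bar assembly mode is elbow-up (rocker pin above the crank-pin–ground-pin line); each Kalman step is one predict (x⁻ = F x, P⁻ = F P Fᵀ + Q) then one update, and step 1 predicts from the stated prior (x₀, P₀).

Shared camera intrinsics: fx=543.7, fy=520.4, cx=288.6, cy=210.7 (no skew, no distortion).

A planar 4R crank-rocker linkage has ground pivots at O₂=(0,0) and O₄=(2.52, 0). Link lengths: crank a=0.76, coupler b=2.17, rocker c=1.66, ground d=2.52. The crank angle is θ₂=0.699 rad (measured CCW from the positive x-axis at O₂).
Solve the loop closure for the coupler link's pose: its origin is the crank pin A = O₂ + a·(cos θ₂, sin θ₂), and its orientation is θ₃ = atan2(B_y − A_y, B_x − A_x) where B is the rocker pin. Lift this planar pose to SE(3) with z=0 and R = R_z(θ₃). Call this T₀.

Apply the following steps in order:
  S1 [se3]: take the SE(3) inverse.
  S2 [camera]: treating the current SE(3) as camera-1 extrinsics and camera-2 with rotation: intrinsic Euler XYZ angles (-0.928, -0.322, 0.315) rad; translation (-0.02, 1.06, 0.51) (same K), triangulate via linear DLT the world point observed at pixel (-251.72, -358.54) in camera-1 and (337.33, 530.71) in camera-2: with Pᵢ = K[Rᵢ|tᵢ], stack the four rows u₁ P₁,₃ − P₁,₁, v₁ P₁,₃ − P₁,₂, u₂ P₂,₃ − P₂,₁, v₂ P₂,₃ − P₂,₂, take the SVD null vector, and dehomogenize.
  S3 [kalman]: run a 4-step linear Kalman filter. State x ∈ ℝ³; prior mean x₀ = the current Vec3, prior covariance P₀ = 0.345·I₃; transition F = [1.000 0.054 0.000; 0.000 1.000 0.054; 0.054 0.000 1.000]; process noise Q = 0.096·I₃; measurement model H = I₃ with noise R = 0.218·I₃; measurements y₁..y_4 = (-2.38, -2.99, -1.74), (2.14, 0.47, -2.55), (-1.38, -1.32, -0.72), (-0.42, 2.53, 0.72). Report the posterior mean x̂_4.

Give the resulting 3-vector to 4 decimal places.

result = (-0.4544, 0.5998, -0.2583)

source (fourbar_fk): coupler pose = R=[0.8430 -0.5380 0.0000; 0.5380 0.8430 0.0000; 0.0000 0.0000 1.0000], t=(0.5818, 0.4890, 0.0000)
after S1 (invert_se3): R=[0.8430 0.5380 0.0000; -0.5380 0.8430 0.0000; 0.0000 0.0000 1.0000], t=(-0.7535, -0.0993, 0.0000)
after S2 (triangulate): (0.2575, -1.4060, 1.3009)
after S3 (kf_track): (-0.4544, 0.5998, -0.2583)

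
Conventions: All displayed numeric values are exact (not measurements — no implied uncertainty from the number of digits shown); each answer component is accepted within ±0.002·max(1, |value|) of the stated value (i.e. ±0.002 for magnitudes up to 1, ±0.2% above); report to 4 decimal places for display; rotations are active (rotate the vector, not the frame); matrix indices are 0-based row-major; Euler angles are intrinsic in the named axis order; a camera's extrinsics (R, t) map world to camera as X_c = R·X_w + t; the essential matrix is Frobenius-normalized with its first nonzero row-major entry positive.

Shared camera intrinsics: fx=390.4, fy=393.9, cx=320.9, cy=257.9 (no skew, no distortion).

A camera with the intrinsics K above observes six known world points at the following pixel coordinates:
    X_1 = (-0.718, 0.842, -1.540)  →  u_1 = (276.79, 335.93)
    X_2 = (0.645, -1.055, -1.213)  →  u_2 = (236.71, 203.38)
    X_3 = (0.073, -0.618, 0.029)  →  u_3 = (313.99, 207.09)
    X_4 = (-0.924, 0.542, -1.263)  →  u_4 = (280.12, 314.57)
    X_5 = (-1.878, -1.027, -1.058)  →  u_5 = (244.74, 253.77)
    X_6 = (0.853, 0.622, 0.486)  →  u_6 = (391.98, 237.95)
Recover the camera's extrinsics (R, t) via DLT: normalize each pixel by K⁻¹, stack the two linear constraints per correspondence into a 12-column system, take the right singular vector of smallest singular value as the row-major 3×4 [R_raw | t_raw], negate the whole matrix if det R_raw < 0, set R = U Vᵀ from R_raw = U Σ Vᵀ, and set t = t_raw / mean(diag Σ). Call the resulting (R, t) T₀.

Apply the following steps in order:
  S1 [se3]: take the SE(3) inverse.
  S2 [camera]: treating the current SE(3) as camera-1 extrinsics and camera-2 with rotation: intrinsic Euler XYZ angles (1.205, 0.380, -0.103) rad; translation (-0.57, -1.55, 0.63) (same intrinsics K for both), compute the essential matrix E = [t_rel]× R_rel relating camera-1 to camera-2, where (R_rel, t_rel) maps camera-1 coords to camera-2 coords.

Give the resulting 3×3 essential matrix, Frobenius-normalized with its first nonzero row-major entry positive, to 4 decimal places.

source (pnp_recover): camera pose = R=[0.1934 0.5444 0.8162; -0.3065 0.8238 -0.4769; -0.9320 -0.1579 0.3262], t=(0.1801, -0.3201, 6.6720)
after S1 (invert_se3): R=[0.1934 -0.3065 -0.9320; 0.5444 0.8238 -0.1579; 0.8162 -0.4769 0.3262], t=(6.0854, 1.2192, -2.4760)
after S2 (essential): [0.2465 -0.5119 0.3811; 0.0701 0.0119 0.2741; 0.0063 0.4508 0.4984]

matrix = [0.2465 -0.5119 0.3811; 0.0701 0.0119 0.2741; 0.0063 0.4508 0.4984]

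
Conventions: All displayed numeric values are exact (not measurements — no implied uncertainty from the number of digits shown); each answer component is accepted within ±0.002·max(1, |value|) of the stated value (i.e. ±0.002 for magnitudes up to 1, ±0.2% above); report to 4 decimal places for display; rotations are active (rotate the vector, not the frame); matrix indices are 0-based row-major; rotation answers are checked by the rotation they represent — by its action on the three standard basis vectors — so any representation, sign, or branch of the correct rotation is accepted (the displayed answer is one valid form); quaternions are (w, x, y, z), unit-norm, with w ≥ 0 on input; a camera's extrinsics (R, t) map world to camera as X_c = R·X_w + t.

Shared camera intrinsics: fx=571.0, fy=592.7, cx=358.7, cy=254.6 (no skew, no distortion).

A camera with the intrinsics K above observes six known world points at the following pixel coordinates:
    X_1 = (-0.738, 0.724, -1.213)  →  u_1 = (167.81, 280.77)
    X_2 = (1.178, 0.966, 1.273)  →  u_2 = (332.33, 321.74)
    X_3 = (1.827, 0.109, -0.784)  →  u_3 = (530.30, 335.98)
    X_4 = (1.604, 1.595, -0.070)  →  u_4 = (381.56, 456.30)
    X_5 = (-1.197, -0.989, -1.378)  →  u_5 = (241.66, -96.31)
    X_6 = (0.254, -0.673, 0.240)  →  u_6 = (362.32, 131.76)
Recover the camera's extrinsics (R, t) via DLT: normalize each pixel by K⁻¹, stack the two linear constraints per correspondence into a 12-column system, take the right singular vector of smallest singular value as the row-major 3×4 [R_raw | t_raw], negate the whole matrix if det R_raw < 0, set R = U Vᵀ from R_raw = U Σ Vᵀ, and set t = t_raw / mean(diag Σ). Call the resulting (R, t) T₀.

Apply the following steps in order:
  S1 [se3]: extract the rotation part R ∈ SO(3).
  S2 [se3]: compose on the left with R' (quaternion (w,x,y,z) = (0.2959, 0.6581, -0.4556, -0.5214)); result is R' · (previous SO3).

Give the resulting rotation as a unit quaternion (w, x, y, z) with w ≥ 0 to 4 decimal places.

rotation (quat) = (0.2860, 0.4493, -0.6696, -0.5177)

source (pnp_recover): camera pose = R=[0.8318 -0.4631 -0.3060; 0.4227 0.8858 -0.1916; 0.3598 0.0300 0.9325], t=(-0.4200, -0.4300, 4.3600)
after S1 (rot_of_se3): [0.8318 -0.4631 -0.3060; 0.4227 0.8858 -0.1916; 0.3598 0.0300 0.9325]
after S2 (compose_so3): [-0.4327 -0.3056 -0.8482; -0.8978 0.0601 0.4363; -0.0823 0.9503 -0.3004]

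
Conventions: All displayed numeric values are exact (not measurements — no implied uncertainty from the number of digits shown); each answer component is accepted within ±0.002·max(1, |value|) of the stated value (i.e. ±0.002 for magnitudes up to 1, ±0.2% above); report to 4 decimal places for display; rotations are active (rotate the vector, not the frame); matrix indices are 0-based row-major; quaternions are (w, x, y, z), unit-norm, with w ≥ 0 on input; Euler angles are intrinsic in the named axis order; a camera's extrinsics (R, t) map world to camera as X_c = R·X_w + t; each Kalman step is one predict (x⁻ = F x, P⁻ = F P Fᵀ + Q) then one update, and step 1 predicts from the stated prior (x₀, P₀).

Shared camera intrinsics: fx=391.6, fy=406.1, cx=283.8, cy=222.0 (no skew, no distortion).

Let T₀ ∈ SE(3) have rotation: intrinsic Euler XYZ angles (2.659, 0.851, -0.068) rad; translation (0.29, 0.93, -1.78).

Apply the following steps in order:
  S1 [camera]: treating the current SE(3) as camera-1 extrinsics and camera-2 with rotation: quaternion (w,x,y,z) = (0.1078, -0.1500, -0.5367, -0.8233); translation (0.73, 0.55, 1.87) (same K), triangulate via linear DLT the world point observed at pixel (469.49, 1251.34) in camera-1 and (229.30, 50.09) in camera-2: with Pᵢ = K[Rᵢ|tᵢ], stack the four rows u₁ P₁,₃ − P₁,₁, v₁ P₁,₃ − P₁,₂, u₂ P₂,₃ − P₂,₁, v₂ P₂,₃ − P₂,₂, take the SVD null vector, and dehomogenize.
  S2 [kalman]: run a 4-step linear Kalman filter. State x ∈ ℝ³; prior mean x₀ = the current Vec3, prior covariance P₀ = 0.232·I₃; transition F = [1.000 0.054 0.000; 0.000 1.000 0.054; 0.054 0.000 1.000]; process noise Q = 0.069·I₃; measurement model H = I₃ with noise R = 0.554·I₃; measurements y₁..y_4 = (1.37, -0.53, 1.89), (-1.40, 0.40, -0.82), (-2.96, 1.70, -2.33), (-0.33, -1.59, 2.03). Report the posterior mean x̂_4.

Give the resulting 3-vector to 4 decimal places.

after S1 (triangulate): (1.3634, 1.0187, -1.3818)
after S2 (kf_track): (-0.4497, 0.0156, -0.1319)

result = (-0.4497, 0.0156, -0.1319)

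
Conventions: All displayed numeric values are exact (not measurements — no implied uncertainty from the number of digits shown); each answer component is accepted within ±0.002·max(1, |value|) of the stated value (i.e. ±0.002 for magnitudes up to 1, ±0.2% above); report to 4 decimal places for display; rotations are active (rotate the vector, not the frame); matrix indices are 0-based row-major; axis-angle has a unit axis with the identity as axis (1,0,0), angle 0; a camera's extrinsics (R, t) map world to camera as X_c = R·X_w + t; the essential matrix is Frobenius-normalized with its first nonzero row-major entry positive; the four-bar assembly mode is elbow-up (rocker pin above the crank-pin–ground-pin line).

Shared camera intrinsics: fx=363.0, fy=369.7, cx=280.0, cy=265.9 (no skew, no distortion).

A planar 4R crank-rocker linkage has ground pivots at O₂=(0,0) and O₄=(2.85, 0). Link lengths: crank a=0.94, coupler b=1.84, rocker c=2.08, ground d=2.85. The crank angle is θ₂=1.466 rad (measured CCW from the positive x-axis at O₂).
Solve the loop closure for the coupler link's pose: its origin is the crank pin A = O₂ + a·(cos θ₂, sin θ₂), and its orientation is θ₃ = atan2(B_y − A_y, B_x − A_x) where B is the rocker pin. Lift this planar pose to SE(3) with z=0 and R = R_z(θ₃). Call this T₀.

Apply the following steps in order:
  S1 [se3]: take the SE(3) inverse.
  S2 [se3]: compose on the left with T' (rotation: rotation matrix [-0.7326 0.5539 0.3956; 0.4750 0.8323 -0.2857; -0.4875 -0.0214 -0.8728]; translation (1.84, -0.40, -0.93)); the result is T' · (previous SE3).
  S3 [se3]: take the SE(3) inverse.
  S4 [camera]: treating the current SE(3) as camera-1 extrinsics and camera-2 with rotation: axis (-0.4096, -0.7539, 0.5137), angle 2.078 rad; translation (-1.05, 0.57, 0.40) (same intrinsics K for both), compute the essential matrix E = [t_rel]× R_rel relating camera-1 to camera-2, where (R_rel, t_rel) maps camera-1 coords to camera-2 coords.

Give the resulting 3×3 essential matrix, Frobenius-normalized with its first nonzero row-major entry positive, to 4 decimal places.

matrix = [0.2372 -0.6371 -0.0276; 0.2700 -0.0505 0.4906; -0.1326 -0.1915 -0.4083]

source (fourbar_fk): coupler pose = R=[0.8936 -0.4488 0.0000; 0.4488 0.8936 0.0000; 0.0000 0.0000 1.0000], t=(0.0983, 0.9348, 0.0000)
after S1 (invert_se3): R=[0.8936 0.4488 0.0000; -0.4488 0.8936 0.0000; 0.0000 0.0000 1.0000], t=(-0.5075, -0.7913, 0.0000)
after S2 (compose_se3): R=[-0.9033 0.1662 0.3956; 0.0509 0.9570 -0.2857; -0.4261 -0.2379 -0.8729], t=(1.7735, -1.2996, -0.6657)
after S3 (invert_se3): R=[-0.9033 0.0509 -0.4261; 0.1662 0.9570 -0.2379; 0.3956 -0.2857 -0.8729], t=(1.3845, 0.7906, -1.6539)
after S4 (essential): [0.2372 -0.6371 -0.0276; 0.2700 -0.0505 0.4906; -0.1326 -0.1915 -0.4083]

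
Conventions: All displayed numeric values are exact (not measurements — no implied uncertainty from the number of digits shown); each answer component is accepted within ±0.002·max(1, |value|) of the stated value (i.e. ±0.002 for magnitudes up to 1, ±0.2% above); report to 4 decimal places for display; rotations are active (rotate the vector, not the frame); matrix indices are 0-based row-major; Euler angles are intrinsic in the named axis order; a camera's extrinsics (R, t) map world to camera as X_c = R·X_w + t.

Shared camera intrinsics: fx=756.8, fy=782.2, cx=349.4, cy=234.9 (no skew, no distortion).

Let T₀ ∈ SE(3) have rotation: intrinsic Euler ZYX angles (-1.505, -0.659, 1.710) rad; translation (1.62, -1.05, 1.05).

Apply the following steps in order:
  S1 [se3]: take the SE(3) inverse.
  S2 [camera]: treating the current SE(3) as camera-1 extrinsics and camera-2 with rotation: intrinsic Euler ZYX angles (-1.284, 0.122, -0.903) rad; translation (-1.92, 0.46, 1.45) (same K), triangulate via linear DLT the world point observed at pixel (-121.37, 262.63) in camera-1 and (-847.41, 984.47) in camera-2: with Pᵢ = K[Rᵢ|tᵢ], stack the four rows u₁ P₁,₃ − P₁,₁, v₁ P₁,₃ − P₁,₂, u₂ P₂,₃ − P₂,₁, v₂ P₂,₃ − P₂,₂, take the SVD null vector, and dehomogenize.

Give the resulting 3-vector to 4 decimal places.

after S1 (invert_se3): R=[0.0520 -0.7889 0.6123; -0.1783 0.5960 0.7830; -0.9826 -0.1499 -0.1097], t=(-1.5555, 0.0925, 1.5496)
after S2 (triangulate): (-1.1125, -0.0815, -0.1884)

result = (-1.1125, -0.0815, -0.1884)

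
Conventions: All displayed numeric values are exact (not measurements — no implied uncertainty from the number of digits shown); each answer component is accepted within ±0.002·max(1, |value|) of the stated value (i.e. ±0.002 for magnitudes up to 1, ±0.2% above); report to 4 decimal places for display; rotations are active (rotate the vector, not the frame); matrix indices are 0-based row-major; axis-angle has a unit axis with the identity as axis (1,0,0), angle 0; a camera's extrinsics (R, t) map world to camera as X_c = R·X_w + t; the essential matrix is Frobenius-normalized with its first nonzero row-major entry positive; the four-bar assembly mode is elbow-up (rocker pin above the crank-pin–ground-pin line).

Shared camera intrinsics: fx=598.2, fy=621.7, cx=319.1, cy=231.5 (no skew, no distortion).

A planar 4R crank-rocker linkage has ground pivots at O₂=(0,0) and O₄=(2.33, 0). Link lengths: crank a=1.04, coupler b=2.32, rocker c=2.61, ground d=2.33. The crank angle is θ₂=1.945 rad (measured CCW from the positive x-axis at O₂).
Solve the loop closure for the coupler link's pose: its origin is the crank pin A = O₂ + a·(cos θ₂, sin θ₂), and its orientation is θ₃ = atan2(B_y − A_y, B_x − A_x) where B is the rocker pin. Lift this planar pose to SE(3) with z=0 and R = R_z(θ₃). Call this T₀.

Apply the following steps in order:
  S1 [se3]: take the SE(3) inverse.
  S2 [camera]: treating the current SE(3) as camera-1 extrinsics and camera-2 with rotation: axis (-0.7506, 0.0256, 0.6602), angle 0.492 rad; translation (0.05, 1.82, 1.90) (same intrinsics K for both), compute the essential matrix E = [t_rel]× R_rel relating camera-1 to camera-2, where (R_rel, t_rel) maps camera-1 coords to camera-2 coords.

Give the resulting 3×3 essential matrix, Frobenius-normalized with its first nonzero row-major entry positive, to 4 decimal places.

matrix = [0.4561 0.3104 -0.4191; -0.1550 0.3409 -0.1150; 0.4265 -0.4291 0.0230]

source (fourbar_fk): coupler pose = R=[0.7720 -0.6357 0.0000; 0.6357 0.7720 0.0000; 0.0000 0.0000 1.0000], t=(-0.3802, 0.9680, 0.0000)
after S1 (invert_se3): R=[0.7720 0.6357 0.0000; -0.6357 0.7720 0.0000; 0.0000 0.0000 1.0000], t=(-0.3219, -0.9889, 0.0000)
after S2 (essential): [0.4561 0.3104 -0.4191; -0.1550 0.3409 -0.1150; 0.4265 -0.4291 0.0230]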